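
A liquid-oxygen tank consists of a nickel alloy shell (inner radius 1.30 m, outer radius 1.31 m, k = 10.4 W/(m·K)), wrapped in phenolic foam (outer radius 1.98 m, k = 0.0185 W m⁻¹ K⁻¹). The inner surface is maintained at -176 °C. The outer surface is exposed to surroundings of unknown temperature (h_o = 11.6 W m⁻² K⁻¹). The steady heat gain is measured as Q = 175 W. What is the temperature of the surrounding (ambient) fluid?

T_out = 18.8 °C

Series resistances:
  R_nickel alloy = (1/1.30 − 1/1.31)/(4πk) = 0.005872/(4π·10.4) = 4.493×10^-5 K/W
  R_phenolic foam = (1/1.31 − 1/1.98)/(4πk) = 0.2583/(4π·0.0185) = 1.111 K/W
  R_conv,out = 1/(4πr²h) = 1/(4π·1.98²·11.6) = 0.001750 K/W
ΣR = 1.113 K/W
ΔT = Q·ΣR = 175 × 1.113 = 194.8 K
Heat flows inward, so T_out = T_in + ΔT = -176 + 194.8 = 18.8 °C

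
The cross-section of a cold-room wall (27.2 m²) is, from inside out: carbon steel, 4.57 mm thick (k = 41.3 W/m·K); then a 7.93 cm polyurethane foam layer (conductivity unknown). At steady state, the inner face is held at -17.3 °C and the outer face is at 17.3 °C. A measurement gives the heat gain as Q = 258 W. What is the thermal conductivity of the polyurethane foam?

ΣR = ΔT/Q = |-17.3 − 17.3|/258 = 0.1341 K/W
Known resistances:
  R_carbon steel = L/(kA) = 0.00457/(41.3·27.2) = 4.068×10^-6 K/W
R_polyurethane foam = ΣR − ΣR_known = 0.1341 − 4.068×10^-6 = 0.1341 K/W
L/(kA) = 0.1341 ⇒ k = 0.0793/(0.1341·27.2) = 0.0217 W/m·K

k = 0.0217 W/m·K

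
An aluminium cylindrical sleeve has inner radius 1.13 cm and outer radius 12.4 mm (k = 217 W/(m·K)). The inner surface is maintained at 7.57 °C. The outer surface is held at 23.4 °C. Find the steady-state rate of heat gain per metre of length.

Q' = 2πk·ΔT/ln(r₂/r₁) = 2π × 217 × 15.83 / ln(0.0124/0.0113) = 2.32×10^5 W/m

Q' = 2.32×10^5 W/m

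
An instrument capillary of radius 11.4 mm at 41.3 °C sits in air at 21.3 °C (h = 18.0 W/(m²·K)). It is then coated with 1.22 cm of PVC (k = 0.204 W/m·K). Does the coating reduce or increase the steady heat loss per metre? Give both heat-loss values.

Critical radius for a cylinder: r_cr = k/h = 0.0113 m = 1.13 cm.
Outer radius after coating: r₂ = 0.0114 + 0.0122 = 0.0236 m.
Since r₁ ≥ r_cr, any added insulation reduces the heat loss.
Bare: R = 1/(2πr₁h) = 0.7756 m·K/W; Q = 20/0.7756 = 25.8 W/m.
Coated: R = R_cond + R_conv = 0.9423 m·K/W; Q = 20/0.9423 = 21.2 W/m.

reduces: 25.8 → 21.2 W/m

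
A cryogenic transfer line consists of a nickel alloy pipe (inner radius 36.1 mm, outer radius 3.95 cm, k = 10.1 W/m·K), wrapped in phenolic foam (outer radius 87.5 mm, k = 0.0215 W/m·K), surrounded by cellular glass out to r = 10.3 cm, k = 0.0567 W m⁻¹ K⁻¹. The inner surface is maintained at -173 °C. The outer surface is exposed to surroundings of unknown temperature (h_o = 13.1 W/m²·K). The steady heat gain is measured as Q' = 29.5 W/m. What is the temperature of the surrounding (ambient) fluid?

T_out = 17.7 °C

Sum the resistances:
  R'_nickel alloy = ln(0.0395/0.0361)/(2πk) = 0.09001/(2π·10.1) = 0.001418 m·K/W
  R'_phenolic foam = ln(0.0875/0.0395)/(2πk) = 0.7953/(2π·0.0215) = 5.888 m·K/W
  R'_cellular glass = ln(0.103/0.0875)/(2πk) = 0.1631/(2π·0.0567) = 0.4578 m·K/W
  R'_conv,out = 1/(2πr h) = 1/(2π·0.103·13.1) = 0.1180 m·K/W
ΣR = 6.465 m·K/W
ΔT = Q'·ΣR = 29.5 × 6.465 = 190.7 K
Heat flows inward, so T_out = T_in + ΔT = -173 + 190.7 = 17.7 °C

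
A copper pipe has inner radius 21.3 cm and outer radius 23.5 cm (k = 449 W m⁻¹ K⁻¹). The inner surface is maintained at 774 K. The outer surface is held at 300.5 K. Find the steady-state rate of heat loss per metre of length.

Q' = 2πk·ΔT/ln(r₂/r₁) = 2π × 449 × 473.5 / ln(0.235/0.213) = 1.36×10^7 W/m

Q' = 13600 kW/m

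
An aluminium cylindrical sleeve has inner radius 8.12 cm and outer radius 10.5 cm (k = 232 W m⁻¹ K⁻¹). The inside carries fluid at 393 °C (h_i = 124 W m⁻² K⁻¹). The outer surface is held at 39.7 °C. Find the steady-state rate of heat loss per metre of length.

Resistance network (inner→outer):
  R'_conv,in = 1/(2πr h) = 1/(2π·0.0812·124) = 0.01581 m·K/W
  R'_aluminium = ln(0.105/0.0812)/(2πk) = 0.2570/(2π·232) = 1.763×10^-4 m·K/W
ΣR = 0.01581 + 1.763×10^-4 = 0.01599 m·K/W
Q' = ΔT/ΣR = (393 °C − 39.7 °C)/0.01599 = 22100 W/m

Q' = 22100 W/m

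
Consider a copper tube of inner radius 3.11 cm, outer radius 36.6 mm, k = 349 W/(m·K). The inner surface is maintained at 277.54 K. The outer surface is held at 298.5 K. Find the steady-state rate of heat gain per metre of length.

Q' = 282 kW/m

Q' = 2πk·ΔT/ln(r₂/r₁) = 2π × 349 × 20.96 / ln(0.0366/0.0311) = 2.82×10^5 W/m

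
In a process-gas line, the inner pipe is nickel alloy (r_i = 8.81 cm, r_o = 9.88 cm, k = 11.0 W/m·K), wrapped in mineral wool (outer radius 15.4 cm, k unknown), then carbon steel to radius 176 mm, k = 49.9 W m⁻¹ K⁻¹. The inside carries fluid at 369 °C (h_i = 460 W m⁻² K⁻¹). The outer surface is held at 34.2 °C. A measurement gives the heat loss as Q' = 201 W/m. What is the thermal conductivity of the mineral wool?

ΣR = ΔT/Q' = |369 − 34.2|/201 = 1.666 m·K/W
Known resistances:
  R'_conv,in = 1/(2πr h) = 1/(2π·0.0881·460) = 0.003927 m·K/W
  R'_nickel alloy = ln(0.0988/0.0881)/(2πk) = 0.1146/(2π·11.0) = 0.001658 m·K/W
  R'_carbon steel = ln(0.176/0.154)/(2πk) = 0.1335/(2π·49.9) = 4.259×10^-4 m·K/W
R_mineral wool = ΣR − ΣR_known = 1.666 − 0.006011 = 1.660 m·K/W
ln(r₂/r₁)/(2πk) = 1.660 ⇒ k = 0.4439/(2π·1.660) = 0.0426 W/m·K

k = 0.0426 W/m·K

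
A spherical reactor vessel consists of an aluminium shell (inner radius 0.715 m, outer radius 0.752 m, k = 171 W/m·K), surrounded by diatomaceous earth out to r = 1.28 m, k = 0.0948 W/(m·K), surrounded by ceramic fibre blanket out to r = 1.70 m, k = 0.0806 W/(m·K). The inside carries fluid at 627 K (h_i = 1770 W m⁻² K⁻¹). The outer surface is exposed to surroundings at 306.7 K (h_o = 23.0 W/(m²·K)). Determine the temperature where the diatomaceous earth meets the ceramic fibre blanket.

T = 401 K

Treat each layer as a resistance in series:
  R_conv,in = 1/(4πr²h) = 1/(4π·0.715²·1770) = 8.794×10^-5 K/W
  R_aluminium = (1/0.715 − 1/0.752)/(4πk) = 0.06881/(4π·171) = 3.202×10^-5 K/W
  R_diatomaceous earth = (1/0.752 − 1/1.28)/(4πk) = 0.5485/(4π·0.0948) = 0.4605 K/W
  R_ceramic fibre blanket = (1/1.28 − 1/1.70)/(4πk) = 0.1930/(4π·0.0806) = 0.1906 K/W
  R_conv,out = 1/(4πr²h) = 1/(4π·1.70²·23.0) = 0.001197 K/W
ΣR = 8.794×10^-5 + 3.202×10^-5 + 0.4605 + 0.1906 + 0.001197 = 0.6524 K/W
Q = ΔT/ΣR = (627 K − 306.7 K)/0.6524 = 491.0 W
From the inner boundary to the diatomaceous earth/ceramic fibre blanket interface, ΣR_partial = 0.4606 K/W.
T_interface = T_in − Q·ΣR_partial = 627 K − (491.0)(0.4606) = 401 K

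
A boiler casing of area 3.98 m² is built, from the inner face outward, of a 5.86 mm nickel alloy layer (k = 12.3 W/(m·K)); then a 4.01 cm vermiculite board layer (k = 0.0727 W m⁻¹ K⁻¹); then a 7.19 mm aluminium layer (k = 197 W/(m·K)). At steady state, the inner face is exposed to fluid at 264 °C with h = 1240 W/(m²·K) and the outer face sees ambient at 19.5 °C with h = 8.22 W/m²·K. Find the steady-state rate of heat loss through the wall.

Series thermal resistances, inner to outer:
  R_conv,in = 1/(hA) = 1/(1240·3.98) = 2.026×10^-4 K/W
  R_nickel alloy = L/(kA) = 0.00586/(12.3·3.98) = 1.197×10^-4 K/W
  R_vermiculite board = L/(kA) = 0.0401/(0.0727·3.98) = 0.1386 K/W
  R_aluminium = L/(kA) = 0.00719/(197·3.98) = 9.170×10^-6 K/W
  R_conv,out = 1/(hA) = 1/(8.22·3.98) = 0.03057 K/W
ΣR = 2.026×10^-4 + 1.197×10^-4 + 0.1386 + 9.170×10^-6 + 0.03057 = 0.1695 K/W
Q = ΔT/ΣR = (264 °C − 19.5 °C)/0.1695 = 1440 W

Q = 1440 W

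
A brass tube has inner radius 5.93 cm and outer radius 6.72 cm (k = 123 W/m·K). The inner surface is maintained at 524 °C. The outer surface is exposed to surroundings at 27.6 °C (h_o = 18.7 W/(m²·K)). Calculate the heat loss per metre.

Treat each layer as a resistance in series:
  R'_brass = ln(0.0672/0.0593)/(2πk) = 0.1251/(2π·123) = 1.618×10^-4 m·K/W
  R'_conv,out = 1/(2πr h) = 1/(2π·0.0672·18.7) = 0.1267 m·K/W
ΣR = 1.618×10^-4 + 0.1267 = 0.1269 m·K/W
Q' = ΔT/ΣR = (524 °C − 27.6 °C)/0.1269 = 3910 W/m

Q' = 3.91 kW/m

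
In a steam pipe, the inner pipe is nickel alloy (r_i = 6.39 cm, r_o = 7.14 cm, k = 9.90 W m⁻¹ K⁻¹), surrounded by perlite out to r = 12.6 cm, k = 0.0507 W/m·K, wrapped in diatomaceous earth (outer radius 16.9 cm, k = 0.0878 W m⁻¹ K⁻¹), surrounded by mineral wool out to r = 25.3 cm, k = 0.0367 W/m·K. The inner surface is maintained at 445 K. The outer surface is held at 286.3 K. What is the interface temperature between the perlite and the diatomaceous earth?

Resistance network (inner→outer):
  R'_nickel alloy = ln(0.0714/0.0639)/(2πk) = 0.1110/(2π·9.90) = 0.001784 m·K/W
  R'_perlite = ln(0.126/0.0714)/(2πk) = 0.5680/(2π·0.0507) = 1.783 m·K/W
  R'_diatomaceous earth = ln(0.169/0.126)/(2πk) = 0.2936/(2π·0.0878) = 0.5322 m·K/W
  R'_mineral wool = ln(0.253/0.169)/(2πk) = 0.4035/(2π·0.0367) = 1.750 m·K/W
ΣR = 0.001784 + 1.783 + 0.5322 + 1.750 = 4.067 m·K/W
Q' = ΔT/ΣR = (445 K − 286.3 K)/4.067 = 39.02 W/m
From the inner boundary to the perlite/diatomaceous earth interface, ΣR_partial = 1.785 m·K/W.
T_interface = T_in − Q'·ΣR_partial = 445 K − (39.02)(1.785) = 375 K

T = 375 K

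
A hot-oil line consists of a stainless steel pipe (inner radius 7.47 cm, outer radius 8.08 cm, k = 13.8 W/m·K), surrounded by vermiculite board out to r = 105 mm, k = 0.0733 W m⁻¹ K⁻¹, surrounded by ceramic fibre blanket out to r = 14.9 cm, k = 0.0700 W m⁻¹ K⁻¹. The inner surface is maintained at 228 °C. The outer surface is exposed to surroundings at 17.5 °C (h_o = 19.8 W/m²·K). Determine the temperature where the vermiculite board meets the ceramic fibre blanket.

T = 144 °C

Resistance network (inner→outer):
  R'_stainless steel = ln(0.0808/0.0747)/(2πk) = 0.07850/(2π·13.8) = 9.053×10^-4 m·K/W
  R'_vermiculite board = ln(0.105/0.0808)/(2πk) = 0.2620/(2π·0.0733) = 0.5688 m·K/W
  R'_ceramic fibre blanket = ln(0.149/0.105)/(2πk) = 0.3500/(2π·0.0700) = 0.7957 m·K/W
  R'_conv,out = 1/(2πr h) = 1/(2π·0.149·19.8) = 0.05395 m·K/W
ΣR = 9.053×10^-4 + 0.5688 + 0.7957 + 0.05395 = 1.419 m·K/W
Q' = ΔT/ΣR = (228 °C − 17.5 °C)/1.419 = 148.3 W/m
From the inner boundary to the vermiculite board/ceramic fibre blanket interface, ΣR_partial = 0.5697 m·K/W.
T_interface = T_in − Q'·ΣR_partial = 228 °C − (148.3)(0.5697) = 144 °C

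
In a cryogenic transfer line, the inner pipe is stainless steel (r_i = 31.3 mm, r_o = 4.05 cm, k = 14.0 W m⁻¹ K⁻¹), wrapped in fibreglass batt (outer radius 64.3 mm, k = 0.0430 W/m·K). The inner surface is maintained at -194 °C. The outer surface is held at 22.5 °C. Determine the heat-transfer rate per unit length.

Resistance network (inner→outer):
  R'_stainless steel = ln(0.0405/0.0313)/(2πk) = 0.2577/(2π·14.0) = 0.002929 m·K/W
  R'_fibreglass batt = ln(0.0643/0.0405)/(2πk) = 0.4623/(2π·0.0430) = 1.711 m·K/W
ΣR = 0.002929 + 1.711 = 1.714 m·K/W
Q' = ΔT/ΣR = (-194 °C − 22.5 °C)/1.714 = -126 W/m
(Negative Q' ⇒ heat flows inward; heat gain = 126 W/m.)

Q' = 126 W/m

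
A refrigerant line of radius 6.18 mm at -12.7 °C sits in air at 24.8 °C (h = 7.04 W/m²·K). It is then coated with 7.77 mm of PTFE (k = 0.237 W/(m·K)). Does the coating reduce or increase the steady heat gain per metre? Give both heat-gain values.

increases: 10.3 → 17.3 W/m

Critical radius for a cylinder: r_cr = k/h = 0.0337 m = 3.37 cm.
Outer radius after coating: r₂ = 0.00618 + 0.00777 = 0.01395 m.
Since r₁ < r_cr and r₂ ≤ r_cr, the coating moves toward the maximum at r_cr — heat gain rises.
Bare: R = 1/(2πr₁h) = 3.658 m·K/W; Q = 37.5/3.658 = 10.3 W/m.
Coated: R = R_cond + R_conv = 2.167 m·K/W; Q = 37.5/2.167 = 17.3 W/m.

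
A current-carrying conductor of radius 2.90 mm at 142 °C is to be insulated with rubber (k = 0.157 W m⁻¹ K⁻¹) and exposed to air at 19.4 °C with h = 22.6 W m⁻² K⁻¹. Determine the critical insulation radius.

r_cr = 0.695 cm

For a cylinder, r_cr = k_ins/h = 0.157/22.6 = 0.00695 m = 0.695 cm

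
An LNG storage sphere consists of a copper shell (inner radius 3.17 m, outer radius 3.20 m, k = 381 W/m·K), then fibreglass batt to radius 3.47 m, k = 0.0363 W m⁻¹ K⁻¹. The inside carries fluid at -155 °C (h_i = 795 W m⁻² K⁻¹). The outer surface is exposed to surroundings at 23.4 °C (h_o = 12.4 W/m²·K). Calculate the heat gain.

Q = 3310 W

Series thermal resistances, inner to outer:
  R_conv,in = 1/(4πr²h) = 1/(4π·3.17²·795) = 9.961×10^-6 K/W
  R_copper = (1/3.17 − 1/3.20)/(4πk) = 0.002957/(4π·381) = 6.177×10^-7 K/W
  R_fibreglass batt = (1/3.20 − 1/3.47)/(4πk) = 0.02432/(4π·0.0363) = 0.05330 K/W
  R_conv,out = 1/(4πr²h) = 1/(4π·3.47²·12.4) = 5.330×10^-4 K/W
ΣR = 9.961×10^-6 + 6.177×10^-7 + 0.05330 + 5.330×10^-4 = 0.05384 K/W
Q = ΔT/ΣR = (-155 °C − 23.4 °C)/0.05384 = -3310 W
(Negative Q ⇒ heat flows inward; heat gain = 3310 W.)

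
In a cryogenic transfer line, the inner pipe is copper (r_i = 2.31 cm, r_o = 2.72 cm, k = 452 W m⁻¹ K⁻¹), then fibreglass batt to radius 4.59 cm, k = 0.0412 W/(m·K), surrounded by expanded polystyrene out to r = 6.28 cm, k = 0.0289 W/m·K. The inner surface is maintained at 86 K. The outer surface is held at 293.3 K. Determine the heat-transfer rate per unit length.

Q' = 55.3 W/m

Series thermal resistances, inner to outer:
  R'_copper = ln(0.0272/0.0231)/(2πk) = 0.1634/(2π·452) = 5.753×10^-5 m·K/W
  R'_fibreglass batt = ln(0.0459/0.0272)/(2πk) = 0.5232/(2π·0.0412) = 2.021 m·K/W
  R'_expanded polystyrene = ln(0.0628/0.0459)/(2πk) = 0.3135/(2π·0.0289) = 1.726 m·K/W
ΣR = 5.753×10^-5 + 2.021 + 1.726 = 3.747 m·K/W
Q' = ΔT/ΣR = (86 K − 293.3 K)/3.747 = -55.3 W/m
(Negative Q' ⇒ heat flows inward; heat gain = 55.3 W/m.)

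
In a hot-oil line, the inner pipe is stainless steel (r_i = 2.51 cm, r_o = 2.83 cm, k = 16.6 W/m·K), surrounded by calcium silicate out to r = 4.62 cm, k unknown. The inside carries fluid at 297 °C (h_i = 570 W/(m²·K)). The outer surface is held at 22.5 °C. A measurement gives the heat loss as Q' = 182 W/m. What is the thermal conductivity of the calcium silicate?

k = 0.0521 W/m·K

ΣR = ΔT/Q' = |297 − 22.5|/182 = 1.508 m·K/W
Known resistances:
  R'_conv,in = 1/(2πr h) = 1/(2π·0.0251·570) = 0.01112 m·K/W
  R'_stainless steel = ln(0.0283/0.0251)/(2πk) = 0.1200/(2π·16.6) = 0.001150 m·K/W
R_calcium silicate = ΣR − ΣR_known = 1.508 − 0.01227 = 1.496 m·K/W
ln(r₂/r₁)/(2πk) = 1.496 ⇒ k = 0.4901/(2π·1.496) = 0.0521 W/m·K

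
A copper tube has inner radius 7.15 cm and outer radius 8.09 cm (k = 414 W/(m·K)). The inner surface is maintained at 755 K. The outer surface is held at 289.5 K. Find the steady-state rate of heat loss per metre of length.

Q' = 2πk·ΔT/ln(r₂/r₁) = 2π × 414 × 465.5 / ln(0.0809/0.0715) = 9.80×10^6 W/m

Q' = 9.80×10^6 W/m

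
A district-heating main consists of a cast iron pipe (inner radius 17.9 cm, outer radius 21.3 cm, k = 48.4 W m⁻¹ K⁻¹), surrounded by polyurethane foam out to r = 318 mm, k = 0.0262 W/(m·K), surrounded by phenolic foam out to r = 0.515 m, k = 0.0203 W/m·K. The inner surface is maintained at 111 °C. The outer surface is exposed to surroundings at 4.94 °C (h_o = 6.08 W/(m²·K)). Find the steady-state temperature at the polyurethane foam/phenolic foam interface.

Resistance network (inner→outer):
  R'_cast iron = ln(0.213/0.179)/(2πk) = 0.1739/(2π·48.4) = 5.719×10^-4 m·K/W
  R'_polyurethane foam = ln(0.318/0.213)/(2πk) = 0.4008/(2π·0.0262) = 2.434 m·K/W
  R'_phenolic foam = ln(0.515/0.318)/(2πk) = 0.4821/(2π·0.0203) = 3.780 m·K/W
  R'_conv,out = 1/(2πr h) = 1/(2π·0.515·6.08) = 0.05083 m·K/W
ΣR = 5.719×10^-4 + 2.434 + 3.780 + 0.05083 = 6.265 m·K/W
Q' = ΔT/ΣR = (111 °C − 4.94 °C)/6.265 = 16.93 W/m
From the inner boundary to the polyurethane foam/phenolic foam interface, ΣR_partial = 2.435 m·K/W.
T_interface = T_in − Q'·ΣR_partial = 111 °C − (16.93)(2.435) = 69.8 °C

T = 69.8 °C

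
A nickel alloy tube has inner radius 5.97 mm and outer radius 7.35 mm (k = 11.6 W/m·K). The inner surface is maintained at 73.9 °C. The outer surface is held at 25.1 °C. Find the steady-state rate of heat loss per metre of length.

Q' = 2πk·ΔT/ln(r₂/r₁) = 2π × 11.6 × 48.8 / ln(0.00735/0.00597) = 17100 W/m

Q' = 17100 W/m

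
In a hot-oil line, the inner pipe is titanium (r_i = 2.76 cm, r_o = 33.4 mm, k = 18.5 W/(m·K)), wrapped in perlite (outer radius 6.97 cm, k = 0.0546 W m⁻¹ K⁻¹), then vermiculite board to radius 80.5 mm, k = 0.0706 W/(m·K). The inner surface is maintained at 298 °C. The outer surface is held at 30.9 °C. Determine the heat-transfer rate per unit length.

Treat each layer as a resistance in series:
  R'_titanium = ln(0.0334/0.0276)/(2πk) = 0.1907/(2π·18.5) = 0.001641 m·K/W
  R'_perlite = ln(0.0697/0.0334)/(2πk) = 0.7356/(2π·0.0546) = 2.144 m·K/W
  R'_vermiculite board = ln(0.0805/0.0697)/(2πk) = 0.1441/(2π·0.0706) = 0.3248 m·K/W
ΣR = 0.001641 + 2.144 + 0.3248 = 2.470 m·K/W
Q' = ΔT/ΣR = (298 °C − 30.9 °C)/2.470 = 108 W/m

Q' = 108 W/m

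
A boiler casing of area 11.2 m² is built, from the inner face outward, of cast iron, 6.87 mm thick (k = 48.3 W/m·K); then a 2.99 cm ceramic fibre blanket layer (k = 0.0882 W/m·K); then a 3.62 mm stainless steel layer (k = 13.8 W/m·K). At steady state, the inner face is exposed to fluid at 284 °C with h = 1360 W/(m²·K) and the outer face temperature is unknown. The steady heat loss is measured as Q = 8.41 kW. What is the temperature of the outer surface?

T_out = 28.6 °C

Sum the resistances:
  R_conv,in = 1/(hA) = 1/(1360·11.2) = 6.565×10^-5 K/W
  R_cast iron = L/(kA) = 0.00687/(48.3·11.2) = 1.270×10^-5 K/W
  R_ceramic fibre blanket = L/(kA) = 0.0299/(0.0882·11.2) = 0.03027 K/W
  R_stainless steel = L/(kA) = 0.00362/(13.8·11.2) = 2.342×10^-5 K/W
ΣR = 0.03037 K/W
ΔT = Q·ΣR = 8410 × 0.03037 = 255.4 K
Heat flows outward, so T_out = T_in − ΔT = 284 − 255.4 = 28.6 °C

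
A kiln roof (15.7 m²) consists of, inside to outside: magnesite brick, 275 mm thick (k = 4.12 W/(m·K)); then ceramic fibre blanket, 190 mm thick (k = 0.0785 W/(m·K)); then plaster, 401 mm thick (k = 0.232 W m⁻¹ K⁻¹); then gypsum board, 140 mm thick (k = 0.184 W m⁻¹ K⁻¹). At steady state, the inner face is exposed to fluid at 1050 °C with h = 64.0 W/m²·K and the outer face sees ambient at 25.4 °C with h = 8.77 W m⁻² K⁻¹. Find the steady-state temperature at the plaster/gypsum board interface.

Series thermal resistances, inner to outer:
  R_conv,in = 1/(hA) = 1/(64.0·15.7) = 9.952×10^-4 K/W
  R_magnesite brick = L/(kA) = 0.275/(4.12·15.7) = 0.004251 K/W
  R_ceramic fibre blanket = L/(kA) = 0.190/(0.0785·15.7) = 0.1542 K/W
  R_plaster = L/(kA) = 0.401/(0.232·15.7) = 0.1101 K/W
  R_gypsum board = L/(kA) = 0.140/(0.184·15.7) = 0.04846 K/W
  R_conv,out = 1/(hA) = 1/(8.77·15.7) = 0.007263 K/W
ΣR = 9.952×10^-4 + 0.004251 + 0.1542 + 0.1101 + 0.04846 + 0.007263 = 0.3253 K/W
Q = ΔT/ΣR = (1050 °C − 25.4 °C)/0.3253 = 3150 W
From the inner boundary to the plaster/gypsum board interface, ΣR_partial = 0.2695 K/W.
T_interface = T_in − Q·ΣR_partial = 1050 °C − (3150)(0.2695) = 201 °C

T = 201 °C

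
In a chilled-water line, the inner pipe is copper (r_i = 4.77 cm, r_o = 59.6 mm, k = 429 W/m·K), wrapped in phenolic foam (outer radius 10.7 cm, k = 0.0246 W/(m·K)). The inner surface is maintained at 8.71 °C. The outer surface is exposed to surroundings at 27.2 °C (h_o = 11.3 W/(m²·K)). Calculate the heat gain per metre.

Q' = 4.72 W/m

Treat each layer as a resistance in series:
  R'_copper = ln(0.0596/0.0477)/(2πk) = 0.2227/(2π·429) = 8.263×10^-5 m·K/W
  R'_phenolic foam = ln(0.107/0.0596)/(2πk) = 0.5852/(2π·0.0246) = 3.786 m·K/W
  R'_conv,out = 1/(2πr h) = 1/(2π·0.107·11.3) = 0.1316 m·K/W
ΣR = 8.263×10^-5 + 3.786 + 0.1316 = 3.918 m·K/W
Q' = ΔT/ΣR = (8.71 °C − 27.2 °C)/3.918 = -4.72 W/m
(Negative Q' ⇒ heat flows inward; heat gain = 4.72 W/m.)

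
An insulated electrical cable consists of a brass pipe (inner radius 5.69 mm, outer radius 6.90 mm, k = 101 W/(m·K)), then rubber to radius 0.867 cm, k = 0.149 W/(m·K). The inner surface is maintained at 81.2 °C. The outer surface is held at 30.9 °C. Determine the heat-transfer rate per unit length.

Resistance network (inner→outer):
  R'_brass = ln(0.00690/0.00569)/(2πk) = 0.1928/(2π·101) = 3.038×10^-4 m·K/W
  R'_rubber = ln(0.00867/0.00690)/(2πk) = 0.2283/(2π·0.149) = 0.2439 m·K/W
ΣR = 3.038×10^-4 + 0.2439 = 0.2442 m·K/W
Q' = ΔT/ΣR = (81.2 °C − 30.9 °C)/0.2442 = 206 W/m

Q' = 206 W/m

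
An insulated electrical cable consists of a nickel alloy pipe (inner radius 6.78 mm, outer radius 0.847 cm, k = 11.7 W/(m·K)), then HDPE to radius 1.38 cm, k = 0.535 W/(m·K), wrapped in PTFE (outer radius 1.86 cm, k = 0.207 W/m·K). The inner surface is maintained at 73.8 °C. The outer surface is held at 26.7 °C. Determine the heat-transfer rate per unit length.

Q' = 125 W/m

Treat each layer as a resistance in series:
  R'_nickel alloy = ln(0.00847/0.00678)/(2πk) = 0.2226/(2π·11.7) = 0.003027 m·K/W
  R'_HDPE = ln(0.0138/0.00847)/(2πk) = 0.4881/(2π·0.535) = 0.1452 m·K/W
  R'_PTFE = ln(0.0186/0.0138)/(2πk) = 0.2985/(2π·0.207) = 0.2295 m·K/W
ΣR = 0.003027 + 0.1452 + 0.2295 = 0.3777 m·K/W
Q' = ΔT/ΣR = (73.8 °C − 26.7 °C)/0.3777 = 125 W/m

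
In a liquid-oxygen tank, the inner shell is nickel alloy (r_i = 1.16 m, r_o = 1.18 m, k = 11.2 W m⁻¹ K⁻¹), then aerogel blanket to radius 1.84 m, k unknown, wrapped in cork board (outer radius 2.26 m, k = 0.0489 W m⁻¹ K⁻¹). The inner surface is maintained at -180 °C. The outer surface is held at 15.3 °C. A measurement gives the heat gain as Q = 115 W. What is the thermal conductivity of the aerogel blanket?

k = 0.0158 W/m·K

ΣR = ΔT/Q = |-180 − 15.3|/115 = 1.698 K/W
Known resistances:
  R_nickel alloy = (1/1.16 − 1/1.18)/(4πk) = 0.01461/(4π·11.2) = 1.038×10^-4 K/W
  R_cork board = (1/1.84 − 1/2.26)/(4πk) = 0.1010/(4π·0.0489) = 0.1644 K/W
R_aerogel blanket = ΣR − ΣR_known = 1.698 − 0.1645 = 1.533 K/W
(1/r₁−1/r₂)/(4πk) = 1.533 ⇒ k = 0.3040/(4π·1.533) = 0.0158 W/m·K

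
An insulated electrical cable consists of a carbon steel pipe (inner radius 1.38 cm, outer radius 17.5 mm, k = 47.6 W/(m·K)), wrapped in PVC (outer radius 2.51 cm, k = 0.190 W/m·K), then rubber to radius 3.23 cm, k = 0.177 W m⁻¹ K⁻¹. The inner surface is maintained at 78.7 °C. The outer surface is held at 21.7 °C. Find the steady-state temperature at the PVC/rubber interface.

T = 46.1 °C

Treat each layer as a resistance in series:
  R'_carbon steel = ln(0.0175/0.0138)/(2πk) = 0.2375/(2π·47.6) = 7.942×10^-4 m·K/W
  R'_PVC = ln(0.0251/0.0175)/(2πk) = 0.3607/(2π·0.190) = 0.3021 m·K/W
  R'_rubber = ln(0.0323/0.0251)/(2πk) = 0.2522/(2π·0.177) = 0.2268 m·K/W
ΣR = 7.942×10^-4 + 0.3021 + 0.2268 = 0.5297 m·K/W
Q' = ΔT/ΣR = (78.7 °C − 21.7 °C)/0.5297 = 107.6 W/m
From the inner boundary to the PVC/rubber interface, ΣR_partial = 0.3029 m·K/W.
T_interface = T_in − Q'·ΣR_partial = 78.7 °C − (107.6)(0.3029) = 46.1 °C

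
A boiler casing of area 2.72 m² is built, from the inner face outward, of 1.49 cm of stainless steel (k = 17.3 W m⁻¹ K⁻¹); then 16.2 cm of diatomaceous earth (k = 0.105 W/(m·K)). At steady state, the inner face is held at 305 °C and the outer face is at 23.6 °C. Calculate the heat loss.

Treat each layer as a resistance in series:
  R_stainless steel = L/(kA) = 0.0149/(17.3·2.72) = 3.166×10^-4 K/W
  R_diatomaceous earth = L/(kA) = 0.162/(0.105·2.72) = 0.5672 K/W
ΣR = 3.166×10^-4 + 0.5672 = 0.5675 K/W
Q = ΔT/ΣR = (305 °C − 23.6 °C)/0.5675 = 496 W

Q = 496 W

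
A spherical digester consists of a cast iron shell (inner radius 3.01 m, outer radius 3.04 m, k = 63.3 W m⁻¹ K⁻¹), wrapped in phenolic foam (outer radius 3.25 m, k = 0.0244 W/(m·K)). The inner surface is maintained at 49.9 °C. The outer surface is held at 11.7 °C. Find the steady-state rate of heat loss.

Q = 551 W

Treat each layer as a resistance in series:
  R_cast iron = (1/3.01 − 1/3.04)/(4πk) = 0.003279/(4π·63.3) = 4.122×10^-6 K/W
  R_phenolic foam = (1/3.04 − 1/3.25)/(4πk) = 0.02126/(4π·0.0244) = 0.06932 K/W
ΣR = 4.122×10^-6 + 0.06932 = 0.06932 K/W
Q = ΔT/ΣR = (49.9 °C − 11.7 °C)/0.06932 = 551 W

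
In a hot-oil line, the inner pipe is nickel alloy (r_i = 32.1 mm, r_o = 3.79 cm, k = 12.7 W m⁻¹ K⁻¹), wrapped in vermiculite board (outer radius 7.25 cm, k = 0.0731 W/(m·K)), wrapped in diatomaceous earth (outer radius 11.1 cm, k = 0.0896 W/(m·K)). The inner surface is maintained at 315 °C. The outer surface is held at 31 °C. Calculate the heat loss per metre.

Q' = 131 W/m

Series thermal resistances, inner to outer:
  R'_nickel alloy = ln(0.0379/0.0321)/(2πk) = 0.1661/(2π·12.7) = 0.002081 m·K/W
  R'_vermiculite board = ln(0.0725/0.0379)/(2πk) = 0.6486/(2π·0.0731) = 1.412 m·K/W
  R'_diatomaceous earth = ln(0.111/0.0725)/(2πk) = 0.4259/(2π·0.0896) = 0.7566 m·K/W
ΣR = 0.002081 + 1.412 + 0.7566 = 2.171 m·K/W
Q' = ΔT/ΣR = (315 °C − 31 °C)/2.171 = 131 W/m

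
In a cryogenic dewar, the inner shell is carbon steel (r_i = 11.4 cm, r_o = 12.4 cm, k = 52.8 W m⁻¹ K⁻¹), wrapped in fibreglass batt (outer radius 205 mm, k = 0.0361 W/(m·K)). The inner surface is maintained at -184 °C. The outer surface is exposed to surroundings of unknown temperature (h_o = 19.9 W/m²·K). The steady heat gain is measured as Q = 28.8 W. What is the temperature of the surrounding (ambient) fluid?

Sum the resistances:
  R_carbon steel = (1/0.114 − 1/0.124)/(4πk) = 0.7074/(4π·52.8) = 0.001066 K/W
  R_fibreglass batt = (1/0.124 − 1/0.205)/(4πk) = 3.186/(4π·0.0361) = 7.024 K/W
  R_conv,out = 1/(4πr²h) = 1/(4π·0.205²·19.9) = 0.09515 K/W
ΣR = 7.120 K/W
ΔT = Q·ΣR = 28.8 × 7.120 = 205.1 K
Heat flows inward, so T_out = T_in + ΔT = -184 + 205.1 = 21.1 °C

T_out = 21.1 °C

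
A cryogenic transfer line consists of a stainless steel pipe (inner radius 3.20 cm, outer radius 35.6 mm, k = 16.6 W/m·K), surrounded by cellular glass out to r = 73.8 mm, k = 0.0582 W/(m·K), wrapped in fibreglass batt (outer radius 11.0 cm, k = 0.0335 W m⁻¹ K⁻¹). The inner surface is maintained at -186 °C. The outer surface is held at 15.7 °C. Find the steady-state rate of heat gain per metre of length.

Q' = 51.8 W/m

Resistance network (inner→outer):
  R'_stainless steel = ln(0.0356/0.0320)/(2πk) = 0.1066/(2π·16.6) = 0.001022 m·K/W
  R'_cellular glass = ln(0.0738/0.0356)/(2πk) = 0.7290/(2π·0.0582) = 1.994 m·K/W
  R'_fibreglass batt = ln(0.110/0.0738)/(2πk) = 0.3991/(2π·0.0335) = 1.896 m·K/W
ΣR = 0.001022 + 1.994 + 1.896 = 3.891 m·K/W
Q' = ΔT/ΣR = (-186 °C − 15.7 °C)/3.891 = -51.8 W/m
(Negative Q' ⇒ heat flows inward; heat gain = 51.8 W/m.)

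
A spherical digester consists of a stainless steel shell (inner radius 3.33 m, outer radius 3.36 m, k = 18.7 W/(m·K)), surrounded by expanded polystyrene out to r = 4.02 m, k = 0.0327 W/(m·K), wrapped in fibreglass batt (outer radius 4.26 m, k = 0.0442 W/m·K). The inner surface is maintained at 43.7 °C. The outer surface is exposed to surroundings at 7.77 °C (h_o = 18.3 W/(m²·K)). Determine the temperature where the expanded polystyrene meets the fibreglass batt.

Series thermal resistances, inner to outer:
  R_stainless steel = (1/3.33 − 1/3.36)/(4πk) = 0.002681/(4π·18.7) = 1.141×10^-5 K/W
  R_expanded polystyrene = (1/3.36 − 1/4.02)/(4πk) = 0.04886/(4π·0.0327) = 0.1189 K/W
  R_fibreglass batt = (1/4.02 − 1/4.26)/(4πk) = 0.01401/(4π·0.0442) = 0.02523 K/W
  R_conv,out = 1/(4πr²h) = 1/(4π·4.26²·18.3) = 2.396×10^-4 K/W
ΣR = 1.141×10^-5 + 0.1189 + 0.02523 + 2.396×10^-4 = 0.1444 K/W
Q = ΔT/ΣR = (43.7 °C − 7.77 °C)/0.1444 = 248.8 W
From the inner boundary to the expanded polystyrene/fibreglass batt interface, ΣR_partial = 0.1189 K/W.
T_interface = T_in − Q·ΣR_partial = 43.7 °C − (248.8)(0.1189) = 14.1 °C

T = 14.1 °C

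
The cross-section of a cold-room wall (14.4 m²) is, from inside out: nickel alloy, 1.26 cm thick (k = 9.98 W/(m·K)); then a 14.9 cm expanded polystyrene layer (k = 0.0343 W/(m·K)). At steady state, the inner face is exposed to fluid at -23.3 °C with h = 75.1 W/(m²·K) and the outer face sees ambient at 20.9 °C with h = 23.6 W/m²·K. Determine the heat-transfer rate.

Q = 145 W

Treat each layer as a resistance in series:
  R_conv,in = 1/(hA) = 1/(75.1·14.4) = 9.247×10^-4 K/W
  R_nickel alloy = L/(kA) = 0.0126/(9.98·14.4) = 8.768×10^-5 K/W
  R_expanded polystyrene = L/(kA) = 0.149/(0.0343·14.4) = 0.3017 K/W
  R_conv,out = 1/(hA) = 1/(23.6·14.4) = 0.002943 K/W
ΣR = 9.247×10^-4 + 8.768×10^-5 + 0.3017 + 0.002943 = 0.3057 K/W
Q = ΔT/ΣR = (-23.3 °C − 20.9 °C)/0.3057 = -145 W
(Negative Q ⇒ heat flows inward; heat gain = 145 W.)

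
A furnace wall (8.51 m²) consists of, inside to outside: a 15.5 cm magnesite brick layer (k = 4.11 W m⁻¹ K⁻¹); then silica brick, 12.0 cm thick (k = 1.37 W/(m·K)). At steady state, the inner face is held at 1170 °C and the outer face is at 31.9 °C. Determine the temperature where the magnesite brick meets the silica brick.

T = 827 °C

Series thermal resistances, inner to outer:
  R_magnesite brick = L/(kA) = 0.155/(4.11·8.51) = 0.004432 K/W
  R_silica brick = L/(kA) = 0.120/(1.37·8.51) = 0.01029 K/W
ΣR = 0.004432 + 0.01029 = 0.01472 K/W
Q = ΔT/ΣR = (1170 °C − 31.9 °C)/0.01472 = 77320 W
From the inner boundary to the magnesite brick/silica brick interface, ΣR_partial = 0.004432 K/W.
T_interface = T_in − Q·ΣR_partial = 1170 °C − (77320)(0.004432) = 827 °C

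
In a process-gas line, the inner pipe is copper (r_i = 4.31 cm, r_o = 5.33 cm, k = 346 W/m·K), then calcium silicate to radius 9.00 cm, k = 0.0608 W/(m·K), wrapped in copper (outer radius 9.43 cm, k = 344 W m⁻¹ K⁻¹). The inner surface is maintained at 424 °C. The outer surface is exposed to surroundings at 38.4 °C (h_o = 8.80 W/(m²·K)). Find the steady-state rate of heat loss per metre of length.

Q' = 247 W/m

Treat each layer as a resistance in series:
  R'_copper = ln(0.0533/0.0431)/(2πk) = 0.2124/(2π·346) = 9.771×10^-5 m·K/W
  R'_calcium silicate = ln(0.0900/0.0533)/(2πk) = 0.5239/(2π·0.0608) = 1.371 m·K/W
  R'_copper = ln(0.0943/0.0900)/(2πk) = 0.04667/(2π·344) = 2.159×10^-5 m·K/W
  R'_conv,out = 1/(2πr h) = 1/(2π·0.0943·8.80) = 0.1918 m·K/W
ΣR = 9.771×10^-5 + 1.371 + 2.159×10^-5 + 0.1918 = 1.563 m·K/W
Q' = ΔT/ΣR = (424 °C − 38.4 °C)/1.563 = 247 W/m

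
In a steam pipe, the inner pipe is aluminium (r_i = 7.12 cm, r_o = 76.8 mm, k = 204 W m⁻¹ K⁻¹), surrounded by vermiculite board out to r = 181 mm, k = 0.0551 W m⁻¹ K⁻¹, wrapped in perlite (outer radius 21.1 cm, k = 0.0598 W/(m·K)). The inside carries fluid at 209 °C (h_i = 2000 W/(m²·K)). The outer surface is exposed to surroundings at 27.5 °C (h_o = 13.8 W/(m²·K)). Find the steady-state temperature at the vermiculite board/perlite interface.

T = 56.1 °C

Series thermal resistances, inner to outer:
  R'_conv,in = 1/(2πr h) = 1/(2π·0.0712·2000) = 0.001118 m·K/W
  R'_aluminium = ln(0.0768/0.0712)/(2πk) = 0.07571/(2π·204) = 5.907×10^-5 m·K/W
  R'_vermiculite board = ln(0.181/0.0768)/(2πk) = 0.8573/(2π·0.0551) = 2.476 m·K/W
  R'_perlite = ln(0.211/0.181)/(2πk) = 0.1534/(2π·0.0598) = 0.4082 m·K/W
  R'_conv,out = 1/(2πr h) = 1/(2π·0.211·13.8) = 0.05466 m·K/W
ΣR = 0.001118 + 5.907×10^-5 + 2.476 + 0.4082 + 0.05466 = 2.940 m·K/W
Q' = ΔT/ΣR = (209 °C − 27.5 °C)/2.940 = 61.73 W/m
From the inner boundary to the vermiculite board/perlite interface, ΣR_partial = 2.477 m·K/W.
T_interface = T_in − Q'·ΣR_partial = 209 °C − (61.73)(2.477) = 56.1 °C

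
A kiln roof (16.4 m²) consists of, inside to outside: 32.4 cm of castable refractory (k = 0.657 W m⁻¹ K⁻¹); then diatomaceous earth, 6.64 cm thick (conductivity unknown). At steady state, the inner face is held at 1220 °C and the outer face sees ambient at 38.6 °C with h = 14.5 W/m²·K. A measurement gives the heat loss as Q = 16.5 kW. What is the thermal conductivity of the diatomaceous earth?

ΣR = ΔT/Q = |1220 − 38.6|/16500 = 0.07160 K/W
Known resistances:
  R_castable refractory = L/(kA) = 0.324/(0.657·16.4) = 0.03007 K/W
  R_conv,out = 1/(hA) = 1/(14.5·16.4) = 0.004205 K/W
R_diatomaceous earth = ΣR − ΣR_known = 0.07160 − 0.03427 = 0.03733 K/W
L/(kA) = 0.03733 ⇒ k = 0.0664/(0.03733·16.4) = 0.108 W/m·K

k = 0.108 W/m·K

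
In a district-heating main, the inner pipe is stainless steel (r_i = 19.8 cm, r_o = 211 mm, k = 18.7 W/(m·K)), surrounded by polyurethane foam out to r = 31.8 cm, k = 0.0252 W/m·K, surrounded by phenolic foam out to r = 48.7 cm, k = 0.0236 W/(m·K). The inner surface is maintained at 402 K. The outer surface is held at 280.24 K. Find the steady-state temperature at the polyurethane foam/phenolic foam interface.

T = 344.3 K

Resistance network (inner→outer):
  R'_stainless steel = ln(0.211/0.198)/(2πk) = 0.06359/(2π·18.7) = 5.412×10^-4 m·K/W
  R'_polyurethane foam = ln(0.318/0.211)/(2πk) = 0.4102/(2π·0.0252) = 2.591 m·K/W
  R'_phenolic foam = ln(0.487/0.318)/(2πk) = 0.4262/(2π·0.0236) = 2.874 m·K/W
ΣR = 5.412×10^-4 + 2.591 + 2.874 = 5.466 m·K/W
Q' = ΔT/ΣR = (402 K − 280.24 K)/5.466 = 22.28 W/m
From the inner boundary to the polyurethane foam/phenolic foam interface, ΣR_partial = 2.592 m·K/W.
T_interface = T_in − Q'·ΣR_partial = 402 K − (22.28)(2.592) = 344.3 K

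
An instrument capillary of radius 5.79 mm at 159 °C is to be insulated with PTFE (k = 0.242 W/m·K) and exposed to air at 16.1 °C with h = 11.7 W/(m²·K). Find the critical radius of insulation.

r_cr = 2.07 cm

For a cylinder, r_cr = k_ins/h = 0.242/11.7 = 0.0207 m = 2.07 cm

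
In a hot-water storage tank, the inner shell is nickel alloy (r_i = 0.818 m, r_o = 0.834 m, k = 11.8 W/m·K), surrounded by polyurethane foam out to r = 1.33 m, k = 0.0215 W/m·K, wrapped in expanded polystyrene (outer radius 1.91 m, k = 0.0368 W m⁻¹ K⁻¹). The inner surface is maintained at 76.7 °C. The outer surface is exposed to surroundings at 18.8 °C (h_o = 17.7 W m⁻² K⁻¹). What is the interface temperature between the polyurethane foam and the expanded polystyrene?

Series thermal resistances, inner to outer:
  R_nickel alloy = (1/0.818 − 1/0.834)/(4πk) = 0.02345/(4π·11.8) = 1.582×10^-4 K/W
  R_polyurethane foam = (1/0.834 − 1/1.33)/(4πk) = 0.4472/(4π·0.0215) = 1.655 K/W
  R_expanded polystyrene = (1/1.33 − 1/1.91)/(4πk) = 0.2283/(4π·0.0368) = 0.4937 K/W
  R_conv,out = 1/(4πr²h) = 1/(4π·1.91²·17.7) = 0.001232 K/W
ΣR = 1.582×10^-4 + 1.655 + 0.4937 + 0.001232 = 2.150 K/W
Q = ΔT/ΣR = (76.7 °C − 18.8 °C)/2.150 = 26.93 W
From the inner boundary to the polyurethane foam/expanded polystyrene interface, ΣR_partial = 1.655 K/W.
T_interface = T_in − Q·ΣR_partial = 76.7 °C − (26.93)(1.655) = 32.1 °C

T = 32.1 °C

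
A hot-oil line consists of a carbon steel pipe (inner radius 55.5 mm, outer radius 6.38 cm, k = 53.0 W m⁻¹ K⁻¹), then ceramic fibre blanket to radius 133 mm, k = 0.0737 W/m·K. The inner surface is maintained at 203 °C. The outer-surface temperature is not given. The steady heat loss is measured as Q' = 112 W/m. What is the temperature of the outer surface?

Series resistances:
  R'_carbon steel = ln(0.0638/0.0555)/(2πk) = 0.1394/(2π·53.0) = 4.185×10^-4 m·K/W
  R'_ceramic fibre blanket = ln(0.133/0.0638)/(2πk) = 0.7346/(2π·0.0737) = 1.586 m·K/W
ΣR = 1.587 m·K/W
ΔT = Q'·ΣR = 112 × 1.587 = 177.7 K
Heat flows outward, so T_out = T_in − ΔT = 203 − 177.7 = 25.3 °C

T_out = 25.3 °C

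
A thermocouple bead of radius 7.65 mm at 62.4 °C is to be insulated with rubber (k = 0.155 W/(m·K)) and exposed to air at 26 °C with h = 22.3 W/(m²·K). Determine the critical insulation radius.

For a sphere, r_cr = 2k_ins/h = 2·0.155/22.3 = 0.0139 m = 1.39 cm

r_cr = 1.39 cm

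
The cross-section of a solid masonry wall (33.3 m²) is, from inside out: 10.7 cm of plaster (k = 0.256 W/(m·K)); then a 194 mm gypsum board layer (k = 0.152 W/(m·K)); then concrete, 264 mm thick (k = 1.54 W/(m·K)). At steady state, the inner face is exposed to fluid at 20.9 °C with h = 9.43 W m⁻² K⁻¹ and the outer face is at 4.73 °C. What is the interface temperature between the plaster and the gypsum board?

T = 16.6 °C

Resistance network (inner→outer):
  R_conv,in = 1/(hA) = 1/(9.43·33.3) = 0.003185 K/W
  R_plaster = L/(kA) = 0.107/(0.256·33.3) = 0.01255 K/W
  R_gypsum board = L/(kA) = 0.194/(0.152·33.3) = 0.03833 K/W
  R_concrete = L/(kA) = 0.264/(1.54·33.3) = 0.005148 K/W
ΣR = 0.003185 + 0.01255 + 0.03833 + 0.005148 = 0.05921 K/W
Q = ΔT/ΣR = (20.9 °C − 4.73 °C)/0.05921 = 273.1 W
From the inner boundary to the plaster/gypsum board interface, ΣR_partial = 0.01573 K/W.
T_interface = T_in − Q·ΣR_partial = 20.9 °C − (273.1)(0.01573) = 16.6 °C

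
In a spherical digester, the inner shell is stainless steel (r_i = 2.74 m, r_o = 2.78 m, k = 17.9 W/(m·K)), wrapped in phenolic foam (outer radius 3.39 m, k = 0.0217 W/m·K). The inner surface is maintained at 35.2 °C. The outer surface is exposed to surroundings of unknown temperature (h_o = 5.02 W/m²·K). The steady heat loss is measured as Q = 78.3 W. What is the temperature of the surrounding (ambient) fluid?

T_out = 16.5 °C

Sum the resistances:
  R_stainless steel = (1/2.74 − 1/2.78)/(4πk) = 0.005251/(4π·17.9) = 2.335×10^-5 K/W
  R_phenolic foam = (1/2.78 − 1/3.39)/(4πk) = 0.06473/(4π·0.0217) = 0.2374 K/W
  R_conv,out = 1/(4πr²h) = 1/(4π·3.39²·5.02) = 0.001379 K/W
ΣR = 0.2388 K/W
ΔT = Q·ΣR = 78.3 × 0.2388 = 18.70 K
Heat flows outward, so T_out = T_in − ΔT = 35.2 − 18.70 = 16.5 °C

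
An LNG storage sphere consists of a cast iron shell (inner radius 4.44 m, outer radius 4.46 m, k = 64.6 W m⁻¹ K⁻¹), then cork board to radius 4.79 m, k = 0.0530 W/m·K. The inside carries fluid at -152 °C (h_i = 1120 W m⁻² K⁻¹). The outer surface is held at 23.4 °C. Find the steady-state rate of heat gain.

Q = 7560 W

Resistance network (inner→outer):
  R_conv,in = 1/(4πr²h) = 1/(4π·4.44²·1120) = 3.604×10^-6 K/W
  R_cast iron = (1/4.44 − 1/4.46)/(4πk) = 0.001010/(4π·64.6) = 1.244×10^-6 K/W
  R_cork board = (1/4.46 − 1/4.79)/(4πk) = 0.01545/(4π·0.0530) = 0.02319 K/W
ΣR = 3.604×10^-6 + 1.244×10^-6 + 0.02319 = 0.02319 K/W
Q = ΔT/ΣR = (-152 °C − 23.4 °C)/0.02319 = -7560 W
(Negative Q ⇒ heat flows inward; heat gain = 7560 W.)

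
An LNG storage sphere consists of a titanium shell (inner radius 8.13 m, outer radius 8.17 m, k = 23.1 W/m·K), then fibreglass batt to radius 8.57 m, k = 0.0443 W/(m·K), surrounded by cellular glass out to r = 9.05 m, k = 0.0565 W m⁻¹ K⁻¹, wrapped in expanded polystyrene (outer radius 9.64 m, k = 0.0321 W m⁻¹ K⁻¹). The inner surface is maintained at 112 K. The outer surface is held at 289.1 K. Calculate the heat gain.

Q = 4950 W

Resistance network (inner→outer):
  R_titanium = (1/8.13 − 1/8.17)/(4πk) = 6.022×10^-4/(4π·23.1) = 2.075×10^-6 K/W
  R_fibreglass batt = (1/8.17 − 1/8.57)/(4πk) = 0.005713/(4π·0.0443) = 0.01026 K/W
  R_cellular glass = (1/8.57 − 1/9.05)/(4πk) = 0.006189/(4π·0.0565) = 0.008717 K/W
  R_expanded polystyrene = (1/9.05 − 1/9.64)/(4πk) = 0.006763/(4π·0.0321) = 0.01677 K/W
ΣR = 2.075×10^-6 + 0.01026 + 0.008717 + 0.01677 = 0.03575 K/W
Q = ΔT/ΣR = (112 K − 289.1 K)/0.03575 = -4950 W
(Negative Q ⇒ heat flows inward; heat gain = 4950 W.)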